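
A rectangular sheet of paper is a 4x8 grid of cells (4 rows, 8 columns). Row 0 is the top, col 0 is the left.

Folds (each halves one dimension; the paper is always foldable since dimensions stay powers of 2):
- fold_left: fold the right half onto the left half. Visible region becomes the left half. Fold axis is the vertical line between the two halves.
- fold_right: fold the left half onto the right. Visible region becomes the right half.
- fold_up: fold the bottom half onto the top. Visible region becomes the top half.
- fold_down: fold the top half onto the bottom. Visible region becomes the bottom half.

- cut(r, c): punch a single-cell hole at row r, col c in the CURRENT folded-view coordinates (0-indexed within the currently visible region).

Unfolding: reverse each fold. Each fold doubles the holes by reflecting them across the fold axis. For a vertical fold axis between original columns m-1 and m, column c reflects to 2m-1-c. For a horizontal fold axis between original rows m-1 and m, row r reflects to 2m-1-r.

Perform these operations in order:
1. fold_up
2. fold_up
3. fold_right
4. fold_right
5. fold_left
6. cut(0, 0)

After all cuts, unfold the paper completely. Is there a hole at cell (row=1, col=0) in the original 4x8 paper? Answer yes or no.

Answer: yes

Derivation:
Op 1 fold_up: fold axis h@2; visible region now rows[0,2) x cols[0,8) = 2x8
Op 2 fold_up: fold axis h@1; visible region now rows[0,1) x cols[0,8) = 1x8
Op 3 fold_right: fold axis v@4; visible region now rows[0,1) x cols[4,8) = 1x4
Op 4 fold_right: fold axis v@6; visible region now rows[0,1) x cols[6,8) = 1x2
Op 5 fold_left: fold axis v@7; visible region now rows[0,1) x cols[6,7) = 1x1
Op 6 cut(0, 0): punch at orig (0,6); cuts so far [(0, 6)]; region rows[0,1) x cols[6,7) = 1x1
Unfold 1 (reflect across v@7): 2 holes -> [(0, 6), (0, 7)]
Unfold 2 (reflect across v@6): 4 holes -> [(0, 4), (0, 5), (0, 6), (0, 7)]
Unfold 3 (reflect across v@4): 8 holes -> [(0, 0), (0, 1), (0, 2), (0, 3), (0, 4), (0, 5), (0, 6), (0, 7)]
Unfold 4 (reflect across h@1): 16 holes -> [(0, 0), (0, 1), (0, 2), (0, 3), (0, 4), (0, 5), (0, 6), (0, 7), (1, 0), (1, 1), (1, 2), (1, 3), (1, 4), (1, 5), (1, 6), (1, 7)]
Unfold 5 (reflect across h@2): 32 holes -> [(0, 0), (0, 1), (0, 2), (0, 3), (0, 4), (0, 5), (0, 6), (0, 7), (1, 0), (1, 1), (1, 2), (1, 3), (1, 4), (1, 5), (1, 6), (1, 7), (2, 0), (2, 1), (2, 2), (2, 3), (2, 4), (2, 5), (2, 6), (2, 7), (3, 0), (3, 1), (3, 2), (3, 3), (3, 4), (3, 5), (3, 6), (3, 7)]
Holes: [(0, 0), (0, 1), (0, 2), (0, 3), (0, 4), (0, 5), (0, 6), (0, 7), (1, 0), (1, 1), (1, 2), (1, 3), (1, 4), (1, 5), (1, 6), (1, 7), (2, 0), (2, 1), (2, 2), (2, 3), (2, 4), (2, 5), (2, 6), (2, 7), (3, 0), (3, 1), (3, 2), (3, 3), (3, 4), (3, 5), (3, 6), (3, 7)]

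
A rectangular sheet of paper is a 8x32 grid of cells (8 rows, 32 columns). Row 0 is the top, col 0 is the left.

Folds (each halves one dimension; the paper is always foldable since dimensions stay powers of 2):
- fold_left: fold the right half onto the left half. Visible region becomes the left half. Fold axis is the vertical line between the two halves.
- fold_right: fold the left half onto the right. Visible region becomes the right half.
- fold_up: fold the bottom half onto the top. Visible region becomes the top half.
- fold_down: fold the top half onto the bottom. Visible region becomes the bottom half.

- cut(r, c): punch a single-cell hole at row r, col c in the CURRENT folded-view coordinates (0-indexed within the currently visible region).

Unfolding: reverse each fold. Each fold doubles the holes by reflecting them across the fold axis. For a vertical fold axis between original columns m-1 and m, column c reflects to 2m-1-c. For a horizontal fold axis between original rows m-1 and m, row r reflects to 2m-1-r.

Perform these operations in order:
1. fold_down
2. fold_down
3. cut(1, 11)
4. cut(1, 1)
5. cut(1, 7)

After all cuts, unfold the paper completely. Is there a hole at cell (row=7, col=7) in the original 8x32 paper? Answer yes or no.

Op 1 fold_down: fold axis h@4; visible region now rows[4,8) x cols[0,32) = 4x32
Op 2 fold_down: fold axis h@6; visible region now rows[6,8) x cols[0,32) = 2x32
Op 3 cut(1, 11): punch at orig (7,11); cuts so far [(7, 11)]; region rows[6,8) x cols[0,32) = 2x32
Op 4 cut(1, 1): punch at orig (7,1); cuts so far [(7, 1), (7, 11)]; region rows[6,8) x cols[0,32) = 2x32
Op 5 cut(1, 7): punch at orig (7,7); cuts so far [(7, 1), (7, 7), (7, 11)]; region rows[6,8) x cols[0,32) = 2x32
Unfold 1 (reflect across h@6): 6 holes -> [(4, 1), (4, 7), (4, 11), (7, 1), (7, 7), (7, 11)]
Unfold 2 (reflect across h@4): 12 holes -> [(0, 1), (0, 7), (0, 11), (3, 1), (3, 7), (3, 11), (4, 1), (4, 7), (4, 11), (7, 1), (7, 7), (7, 11)]
Holes: [(0, 1), (0, 7), (0, 11), (3, 1), (3, 7), (3, 11), (4, 1), (4, 7), (4, 11), (7, 1), (7, 7), (7, 11)]

Answer: yes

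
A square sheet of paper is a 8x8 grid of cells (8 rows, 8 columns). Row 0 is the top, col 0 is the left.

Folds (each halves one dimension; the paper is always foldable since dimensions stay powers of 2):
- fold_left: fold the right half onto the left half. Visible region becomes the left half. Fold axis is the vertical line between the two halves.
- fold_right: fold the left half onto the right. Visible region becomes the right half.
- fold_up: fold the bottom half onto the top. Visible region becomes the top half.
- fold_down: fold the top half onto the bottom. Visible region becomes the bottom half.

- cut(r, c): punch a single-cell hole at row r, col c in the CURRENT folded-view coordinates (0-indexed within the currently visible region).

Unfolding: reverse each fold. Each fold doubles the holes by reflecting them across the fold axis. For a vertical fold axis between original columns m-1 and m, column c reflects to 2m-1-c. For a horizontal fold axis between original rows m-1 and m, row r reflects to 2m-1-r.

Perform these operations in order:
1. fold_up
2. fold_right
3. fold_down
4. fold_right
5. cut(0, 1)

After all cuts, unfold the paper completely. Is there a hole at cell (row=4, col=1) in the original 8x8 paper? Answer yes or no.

Answer: no

Derivation:
Op 1 fold_up: fold axis h@4; visible region now rows[0,4) x cols[0,8) = 4x8
Op 2 fold_right: fold axis v@4; visible region now rows[0,4) x cols[4,8) = 4x4
Op 3 fold_down: fold axis h@2; visible region now rows[2,4) x cols[4,8) = 2x4
Op 4 fold_right: fold axis v@6; visible region now rows[2,4) x cols[6,8) = 2x2
Op 5 cut(0, 1): punch at orig (2,7); cuts so far [(2, 7)]; region rows[2,4) x cols[6,8) = 2x2
Unfold 1 (reflect across v@6): 2 holes -> [(2, 4), (2, 7)]
Unfold 2 (reflect across h@2): 4 holes -> [(1, 4), (1, 7), (2, 4), (2, 7)]
Unfold 3 (reflect across v@4): 8 holes -> [(1, 0), (1, 3), (1, 4), (1, 7), (2, 0), (2, 3), (2, 4), (2, 7)]
Unfold 4 (reflect across h@4): 16 holes -> [(1, 0), (1, 3), (1, 4), (1, 7), (2, 0), (2, 3), (2, 4), (2, 7), (5, 0), (5, 3), (5, 4), (5, 7), (6, 0), (6, 3), (6, 4), (6, 7)]
Holes: [(1, 0), (1, 3), (1, 4), (1, 7), (2, 0), (2, 3), (2, 4), (2, 7), (5, 0), (5, 3), (5, 4), (5, 7), (6, 0), (6, 3), (6, 4), (6, 7)]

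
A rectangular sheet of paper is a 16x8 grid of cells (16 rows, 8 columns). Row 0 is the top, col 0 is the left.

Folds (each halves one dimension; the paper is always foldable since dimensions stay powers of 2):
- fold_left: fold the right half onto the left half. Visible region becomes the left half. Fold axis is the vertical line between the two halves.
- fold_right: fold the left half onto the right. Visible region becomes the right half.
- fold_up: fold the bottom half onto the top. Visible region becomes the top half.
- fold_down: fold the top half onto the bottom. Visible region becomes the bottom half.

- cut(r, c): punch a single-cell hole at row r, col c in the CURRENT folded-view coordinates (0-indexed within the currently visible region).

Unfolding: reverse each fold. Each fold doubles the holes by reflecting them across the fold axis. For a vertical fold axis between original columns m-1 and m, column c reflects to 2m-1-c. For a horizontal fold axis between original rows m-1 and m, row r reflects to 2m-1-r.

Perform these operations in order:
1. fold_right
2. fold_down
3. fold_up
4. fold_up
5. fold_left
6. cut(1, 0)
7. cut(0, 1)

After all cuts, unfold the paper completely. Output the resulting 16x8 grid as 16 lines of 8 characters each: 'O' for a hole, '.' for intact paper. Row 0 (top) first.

Op 1 fold_right: fold axis v@4; visible region now rows[0,16) x cols[4,8) = 16x4
Op 2 fold_down: fold axis h@8; visible region now rows[8,16) x cols[4,8) = 8x4
Op 3 fold_up: fold axis h@12; visible region now rows[8,12) x cols[4,8) = 4x4
Op 4 fold_up: fold axis h@10; visible region now rows[8,10) x cols[4,8) = 2x4
Op 5 fold_left: fold axis v@6; visible region now rows[8,10) x cols[4,6) = 2x2
Op 6 cut(1, 0): punch at orig (9,4); cuts so far [(9, 4)]; region rows[8,10) x cols[4,6) = 2x2
Op 7 cut(0, 1): punch at orig (8,5); cuts so far [(8, 5), (9, 4)]; region rows[8,10) x cols[4,6) = 2x2
Unfold 1 (reflect across v@6): 4 holes -> [(8, 5), (8, 6), (9, 4), (9, 7)]
Unfold 2 (reflect across h@10): 8 holes -> [(8, 5), (8, 6), (9, 4), (9, 7), (10, 4), (10, 7), (11, 5), (11, 6)]
Unfold 3 (reflect across h@12): 16 holes -> [(8, 5), (8, 6), (9, 4), (9, 7), (10, 4), (10, 7), (11, 5), (11, 6), (12, 5), (12, 6), (13, 4), (13, 7), (14, 4), (14, 7), (15, 5), (15, 6)]
Unfold 4 (reflect across h@8): 32 holes -> [(0, 5), (0, 6), (1, 4), (1, 7), (2, 4), (2, 7), (3, 5), (3, 6), (4, 5), (4, 6), (5, 4), (5, 7), (6, 4), (6, 7), (7, 5), (7, 6), (8, 5), (8, 6), (9, 4), (9, 7), (10, 4), (10, 7), (11, 5), (11, 6), (12, 5), (12, 6), (13, 4), (13, 7), (14, 4), (14, 7), (15, 5), (15, 6)]
Unfold 5 (reflect across v@4): 64 holes -> [(0, 1), (0, 2), (0, 5), (0, 6), (1, 0), (1, 3), (1, 4), (1, 7), (2, 0), (2, 3), (2, 4), (2, 7), (3, 1), (3, 2), (3, 5), (3, 6), (4, 1), (4, 2), (4, 5), (4, 6), (5, 0), (5, 3), (5, 4), (5, 7), (6, 0), (6, 3), (6, 4), (6, 7), (7, 1), (7, 2), (7, 5), (7, 6), (8, 1), (8, 2), (8, 5), (8, 6), (9, 0), (9, 3), (9, 4), (9, 7), (10, 0), (10, 3), (10, 4), (10, 7), (11, 1), (11, 2), (11, 5), (11, 6), (12, 1), (12, 2), (12, 5), (12, 6), (13, 0), (13, 3), (13, 4), (13, 7), (14, 0), (14, 3), (14, 4), (14, 7), (15, 1), (15, 2), (15, 5), (15, 6)]

Answer: .OO..OO.
O..OO..O
O..OO..O
.OO..OO.
.OO..OO.
O..OO..O
O..OO..O
.OO..OO.
.OO..OO.
O..OO..O
O..OO..O
.OO..OO.
.OO..OO.
O..OO..O
O..OO..O
.OO..OO.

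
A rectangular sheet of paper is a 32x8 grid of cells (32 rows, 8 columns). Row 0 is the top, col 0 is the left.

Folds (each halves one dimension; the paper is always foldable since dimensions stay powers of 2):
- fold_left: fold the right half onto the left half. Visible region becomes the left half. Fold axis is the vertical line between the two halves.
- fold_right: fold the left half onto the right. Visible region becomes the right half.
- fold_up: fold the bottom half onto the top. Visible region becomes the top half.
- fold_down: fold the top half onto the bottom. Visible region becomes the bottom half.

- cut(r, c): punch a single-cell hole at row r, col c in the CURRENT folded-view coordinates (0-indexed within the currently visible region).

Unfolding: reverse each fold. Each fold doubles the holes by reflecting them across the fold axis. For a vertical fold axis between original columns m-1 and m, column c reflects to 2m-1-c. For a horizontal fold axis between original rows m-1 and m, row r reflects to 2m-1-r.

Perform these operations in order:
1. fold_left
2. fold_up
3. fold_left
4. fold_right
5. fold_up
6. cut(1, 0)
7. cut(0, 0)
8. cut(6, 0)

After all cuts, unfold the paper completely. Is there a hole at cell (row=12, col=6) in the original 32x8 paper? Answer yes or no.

Answer: no

Derivation:
Op 1 fold_left: fold axis v@4; visible region now rows[0,32) x cols[0,4) = 32x4
Op 2 fold_up: fold axis h@16; visible region now rows[0,16) x cols[0,4) = 16x4
Op 3 fold_left: fold axis v@2; visible region now rows[0,16) x cols[0,2) = 16x2
Op 4 fold_right: fold axis v@1; visible region now rows[0,16) x cols[1,2) = 16x1
Op 5 fold_up: fold axis h@8; visible region now rows[0,8) x cols[1,2) = 8x1
Op 6 cut(1, 0): punch at orig (1,1); cuts so far [(1, 1)]; region rows[0,8) x cols[1,2) = 8x1
Op 7 cut(0, 0): punch at orig (0,1); cuts so far [(0, 1), (1, 1)]; region rows[0,8) x cols[1,2) = 8x1
Op 8 cut(6, 0): punch at orig (6,1); cuts so far [(0, 1), (1, 1), (6, 1)]; region rows[0,8) x cols[1,2) = 8x1
Unfold 1 (reflect across h@8): 6 holes -> [(0, 1), (1, 1), (6, 1), (9, 1), (14, 1), (15, 1)]
Unfold 2 (reflect across v@1): 12 holes -> [(0, 0), (0, 1), (1, 0), (1, 1), (6, 0), (6, 1), (9, 0), (9, 1), (14, 0), (14, 1), (15, 0), (15, 1)]
Unfold 3 (reflect across v@2): 24 holes -> [(0, 0), (0, 1), (0, 2), (0, 3), (1, 0), (1, 1), (1, 2), (1, 3), (6, 0), (6, 1), (6, 2), (6, 3), (9, 0), (9, 1), (9, 2), (9, 3), (14, 0), (14, 1), (14, 2), (14, 3), (15, 0), (15, 1), (15, 2), (15, 3)]
Unfold 4 (reflect across h@16): 48 holes -> [(0, 0), (0, 1), (0, 2), (0, 3), (1, 0), (1, 1), (1, 2), (1, 3), (6, 0), (6, 1), (6, 2), (6, 3), (9, 0), (9, 1), (9, 2), (9, 3), (14, 0), (14, 1), (14, 2), (14, 3), (15, 0), (15, 1), (15, 2), (15, 3), (16, 0), (16, 1), (16, 2), (16, 3), (17, 0), (17, 1), (17, 2), (17, 3), (22, 0), (22, 1), (22, 2), (22, 3), (25, 0), (25, 1), (25, 2), (25, 3), (30, 0), (30, 1), (30, 2), (30, 3), (31, 0), (31, 1), (31, 2), (31, 3)]
Unfold 5 (reflect across v@4): 96 holes -> [(0, 0), (0, 1), (0, 2), (0, 3), (0, 4), (0, 5), (0, 6), (0, 7), (1, 0), (1, 1), (1, 2), (1, 3), (1, 4), (1, 5), (1, 6), (1, 7), (6, 0), (6, 1), (6, 2), (6, 3), (6, 4), (6, 5), (6, 6), (6, 7), (9, 0), (9, 1), (9, 2), (9, 3), (9, 4), (9, 5), (9, 6), (9, 7), (14, 0), (14, 1), (14, 2), (14, 3), (14, 4), (14, 5), (14, 6), (14, 7), (15, 0), (15, 1), (15, 2), (15, 3), (15, 4), (15, 5), (15, 6), (15, 7), (16, 0), (16, 1), (16, 2), (16, 3), (16, 4), (16, 5), (16, 6), (16, 7), (17, 0), (17, 1), (17, 2), (17, 3), (17, 4), (17, 5), (17, 6), (17, 7), (22, 0), (22, 1), (22, 2), (22, 3), (22, 4), (22, 5), (22, 6), (22, 7), (25, 0), (25, 1), (25, 2), (25, 3), (25, 4), (25, 5), (25, 6), (25, 7), (30, 0), (30, 1), (30, 2), (30, 3), (30, 4), (30, 5), (30, 6), (30, 7), (31, 0), (31, 1), (31, 2), (31, 3), (31, 4), (31, 5), (31, 6), (31, 7)]
Holes: [(0, 0), (0, 1), (0, 2), (0, 3), (0, 4), (0, 5), (0, 6), (0, 7), (1, 0), (1, 1), (1, 2), (1, 3), (1, 4), (1, 5), (1, 6), (1, 7), (6, 0), (6, 1), (6, 2), (6, 3), (6, 4), (6, 5), (6, 6), (6, 7), (9, 0), (9, 1), (9, 2), (9, 3), (9, 4), (9, 5), (9, 6), (9, 7), (14, 0), (14, 1), (14, 2), (14, 3), (14, 4), (14, 5), (14, 6), (14, 7), (15, 0), (15, 1), (15, 2), (15, 3), (15, 4), (15, 5), (15, 6), (15, 7), (16, 0), (16, 1), (16, 2), (16, 3), (16, 4), (16, 5), (16, 6), (16, 7), (17, 0), (17, 1), (17, 2), (17, 3), (17, 4), (17, 5), (17, 6), (17, 7), (22, 0), (22, 1), (22, 2), (22, 3), (22, 4), (22, 5), (22, 6), (22, 7), (25, 0), (25, 1), (25, 2), (25, 3), (25, 4), (25, 5), (25, 6), (25, 7), (30, 0), (30, 1), (30, 2), (30, 3), (30, 4), (30, 5), (30, 6), (30, 7), (31, 0), (31, 1), (31, 2), (31, 3), (31, 4), (31, 5), (31, 6), (31, 7)]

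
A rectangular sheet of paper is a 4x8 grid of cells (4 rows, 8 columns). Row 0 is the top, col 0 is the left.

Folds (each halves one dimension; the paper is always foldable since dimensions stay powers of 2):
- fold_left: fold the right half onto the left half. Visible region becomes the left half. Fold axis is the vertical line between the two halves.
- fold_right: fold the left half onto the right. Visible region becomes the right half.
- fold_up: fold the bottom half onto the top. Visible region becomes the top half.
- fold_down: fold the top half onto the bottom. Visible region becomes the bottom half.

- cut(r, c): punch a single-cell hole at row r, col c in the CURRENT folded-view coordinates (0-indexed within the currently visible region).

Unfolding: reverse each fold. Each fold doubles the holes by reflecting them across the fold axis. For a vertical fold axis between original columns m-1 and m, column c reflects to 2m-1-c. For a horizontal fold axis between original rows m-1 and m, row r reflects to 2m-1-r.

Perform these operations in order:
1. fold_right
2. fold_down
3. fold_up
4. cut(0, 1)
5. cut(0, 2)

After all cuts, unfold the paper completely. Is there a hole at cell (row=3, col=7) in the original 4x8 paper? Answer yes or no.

Answer: no

Derivation:
Op 1 fold_right: fold axis v@4; visible region now rows[0,4) x cols[4,8) = 4x4
Op 2 fold_down: fold axis h@2; visible region now rows[2,4) x cols[4,8) = 2x4
Op 3 fold_up: fold axis h@3; visible region now rows[2,3) x cols[4,8) = 1x4
Op 4 cut(0, 1): punch at orig (2,5); cuts so far [(2, 5)]; region rows[2,3) x cols[4,8) = 1x4
Op 5 cut(0, 2): punch at orig (2,6); cuts so far [(2, 5), (2, 6)]; region rows[2,3) x cols[4,8) = 1x4
Unfold 1 (reflect across h@3): 4 holes -> [(2, 5), (2, 6), (3, 5), (3, 6)]
Unfold 2 (reflect across h@2): 8 holes -> [(0, 5), (0, 6), (1, 5), (1, 6), (2, 5), (2, 6), (3, 5), (3, 6)]
Unfold 3 (reflect across v@4): 16 holes -> [(0, 1), (0, 2), (0, 5), (0, 6), (1, 1), (1, 2), (1, 5), (1, 6), (2, 1), (2, 2), (2, 5), (2, 6), (3, 1), (3, 2), (3, 5), (3, 6)]
Holes: [(0, 1), (0, 2), (0, 5), (0, 6), (1, 1), (1, 2), (1, 5), (1, 6), (2, 1), (2, 2), (2, 5), (2, 6), (3, 1), (3, 2), (3, 5), (3, 6)]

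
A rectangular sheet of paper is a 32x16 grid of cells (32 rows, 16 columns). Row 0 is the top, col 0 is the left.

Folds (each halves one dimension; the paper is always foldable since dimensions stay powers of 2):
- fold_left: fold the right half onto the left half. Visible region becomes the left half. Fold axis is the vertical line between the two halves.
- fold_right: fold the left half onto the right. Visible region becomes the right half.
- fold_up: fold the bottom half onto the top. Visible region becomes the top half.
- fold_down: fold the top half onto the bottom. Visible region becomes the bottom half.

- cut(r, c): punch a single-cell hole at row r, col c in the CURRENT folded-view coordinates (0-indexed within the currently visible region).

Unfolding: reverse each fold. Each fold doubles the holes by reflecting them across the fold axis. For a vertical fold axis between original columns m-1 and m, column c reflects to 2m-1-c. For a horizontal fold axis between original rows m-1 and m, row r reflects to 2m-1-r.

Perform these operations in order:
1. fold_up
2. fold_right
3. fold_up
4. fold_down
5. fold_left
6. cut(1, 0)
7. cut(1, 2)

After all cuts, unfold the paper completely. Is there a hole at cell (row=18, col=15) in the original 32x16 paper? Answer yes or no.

Answer: yes

Derivation:
Op 1 fold_up: fold axis h@16; visible region now rows[0,16) x cols[0,16) = 16x16
Op 2 fold_right: fold axis v@8; visible region now rows[0,16) x cols[8,16) = 16x8
Op 3 fold_up: fold axis h@8; visible region now rows[0,8) x cols[8,16) = 8x8
Op 4 fold_down: fold axis h@4; visible region now rows[4,8) x cols[8,16) = 4x8
Op 5 fold_left: fold axis v@12; visible region now rows[4,8) x cols[8,12) = 4x4
Op 6 cut(1, 0): punch at orig (5,8); cuts so far [(5, 8)]; region rows[4,8) x cols[8,12) = 4x4
Op 7 cut(1, 2): punch at orig (5,10); cuts so far [(5, 8), (5, 10)]; region rows[4,8) x cols[8,12) = 4x4
Unfold 1 (reflect across v@12): 4 holes -> [(5, 8), (5, 10), (5, 13), (5, 15)]
Unfold 2 (reflect across h@4): 8 holes -> [(2, 8), (2, 10), (2, 13), (2, 15), (5, 8), (5, 10), (5, 13), (5, 15)]
Unfold 3 (reflect across h@8): 16 holes -> [(2, 8), (2, 10), (2, 13), (2, 15), (5, 8), (5, 10), (5, 13), (5, 15), (10, 8), (10, 10), (10, 13), (10, 15), (13, 8), (13, 10), (13, 13), (13, 15)]
Unfold 4 (reflect across v@8): 32 holes -> [(2, 0), (2, 2), (2, 5), (2, 7), (2, 8), (2, 10), (2, 13), (2, 15), (5, 0), (5, 2), (5, 5), (5, 7), (5, 8), (5, 10), (5, 13), (5, 15), (10, 0), (10, 2), (10, 5), (10, 7), (10, 8), (10, 10), (10, 13), (10, 15), (13, 0), (13, 2), (13, 5), (13, 7), (13, 8), (13, 10), (13, 13), (13, 15)]
Unfold 5 (reflect across h@16): 64 holes -> [(2, 0), (2, 2), (2, 5), (2, 7), (2, 8), (2, 10), (2, 13), (2, 15), (5, 0), (5, 2), (5, 5), (5, 7), (5, 8), (5, 10), (5, 13), (5, 15), (10, 0), (10, 2), (10, 5), (10, 7), (10, 8), (10, 10), (10, 13), (10, 15), (13, 0), (13, 2), (13, 5), (13, 7), (13, 8), (13, 10), (13, 13), (13, 15), (18, 0), (18, 2), (18, 5), (18, 7), (18, 8), (18, 10), (18, 13), (18, 15), (21, 0), (21, 2), (21, 5), (21, 7), (21, 8), (21, 10), (21, 13), (21, 15), (26, 0), (26, 2), (26, 5), (26, 7), (26, 8), (26, 10), (26, 13), (26, 15), (29, 0), (29, 2), (29, 5), (29, 7), (29, 8), (29, 10), (29, 13), (29, 15)]
Holes: [(2, 0), (2, 2), (2, 5), (2, 7), (2, 8), (2, 10), (2, 13), (2, 15), (5, 0), (5, 2), (5, 5), (5, 7), (5, 8), (5, 10), (5, 13), (5, 15), (10, 0), (10, 2), (10, 5), (10, 7), (10, 8), (10, 10), (10, 13), (10, 15), (13, 0), (13, 2), (13, 5), (13, 7), (13, 8), (13, 10), (13, 13), (13, 15), (18, 0), (18, 2), (18, 5), (18, 7), (18, 8), (18, 10), (18, 13), (18, 15), (21, 0), (21, 2), (21, 5), (21, 7), (21, 8), (21, 10), (21, 13), (21, 15), (26, 0), (26, 2), (26, 5), (26, 7), (26, 8), (26, 10), (26, 13), (26, 15), (29, 0), (29, 2), (29, 5), (29, 7), (29, 8), (29, 10), (29, 13), (29, 15)]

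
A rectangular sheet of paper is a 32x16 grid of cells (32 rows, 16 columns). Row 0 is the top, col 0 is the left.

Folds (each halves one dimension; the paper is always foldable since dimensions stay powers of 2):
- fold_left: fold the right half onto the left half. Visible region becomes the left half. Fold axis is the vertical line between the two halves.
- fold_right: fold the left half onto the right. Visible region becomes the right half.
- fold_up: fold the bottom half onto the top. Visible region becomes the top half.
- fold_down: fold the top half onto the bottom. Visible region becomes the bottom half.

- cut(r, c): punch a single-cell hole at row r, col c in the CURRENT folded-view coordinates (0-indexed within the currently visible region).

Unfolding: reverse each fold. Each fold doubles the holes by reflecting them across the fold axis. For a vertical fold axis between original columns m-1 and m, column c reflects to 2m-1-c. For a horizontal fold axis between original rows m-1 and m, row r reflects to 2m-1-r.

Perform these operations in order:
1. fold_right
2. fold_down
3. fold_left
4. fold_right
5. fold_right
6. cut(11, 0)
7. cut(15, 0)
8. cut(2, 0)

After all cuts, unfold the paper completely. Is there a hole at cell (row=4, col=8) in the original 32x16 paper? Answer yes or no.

Answer: yes

Derivation:
Op 1 fold_right: fold axis v@8; visible region now rows[0,32) x cols[8,16) = 32x8
Op 2 fold_down: fold axis h@16; visible region now rows[16,32) x cols[8,16) = 16x8
Op 3 fold_left: fold axis v@12; visible region now rows[16,32) x cols[8,12) = 16x4
Op 4 fold_right: fold axis v@10; visible region now rows[16,32) x cols[10,12) = 16x2
Op 5 fold_right: fold axis v@11; visible region now rows[16,32) x cols[11,12) = 16x1
Op 6 cut(11, 0): punch at orig (27,11); cuts so far [(27, 11)]; region rows[16,32) x cols[11,12) = 16x1
Op 7 cut(15, 0): punch at orig (31,11); cuts so far [(27, 11), (31, 11)]; region rows[16,32) x cols[11,12) = 16x1
Op 8 cut(2, 0): punch at orig (18,11); cuts so far [(18, 11), (27, 11), (31, 11)]; region rows[16,32) x cols[11,12) = 16x1
Unfold 1 (reflect across v@11): 6 holes -> [(18, 10), (18, 11), (27, 10), (27, 11), (31, 10), (31, 11)]
Unfold 2 (reflect across v@10): 12 holes -> [(18, 8), (18, 9), (18, 10), (18, 11), (27, 8), (27, 9), (27, 10), (27, 11), (31, 8), (31, 9), (31, 10), (31, 11)]
Unfold 3 (reflect across v@12): 24 holes -> [(18, 8), (18, 9), (18, 10), (18, 11), (18, 12), (18, 13), (18, 14), (18, 15), (27, 8), (27, 9), (27, 10), (27, 11), (27, 12), (27, 13), (27, 14), (27, 15), (31, 8), (31, 9), (31, 10), (31, 11), (31, 12), (31, 13), (31, 14), (31, 15)]
Unfold 4 (reflect across h@16): 48 holes -> [(0, 8), (0, 9), (0, 10), (0, 11), (0, 12), (0, 13), (0, 14), (0, 15), (4, 8), (4, 9), (4, 10), (4, 11), (4, 12), (4, 13), (4, 14), (4, 15), (13, 8), (13, 9), (13, 10), (13, 11), (13, 12), (13, 13), (13, 14), (13, 15), (18, 8), (18, 9), (18, 10), (18, 11), (18, 12), (18, 13), (18, 14), (18, 15), (27, 8), (27, 9), (27, 10), (27, 11), (27, 12), (27, 13), (27, 14), (27, 15), (31, 8), (31, 9), (31, 10), (31, 11), (31, 12), (31, 13), (31, 14), (31, 15)]
Unfold 5 (reflect across v@8): 96 holes -> [(0, 0), (0, 1), (0, 2), (0, 3), (0, 4), (0, 5), (0, 6), (0, 7), (0, 8), (0, 9), (0, 10), (0, 11), (0, 12), (0, 13), (0, 14), (0, 15), (4, 0), (4, 1), (4, 2), (4, 3), (4, 4), (4, 5), (4, 6), (4, 7), (4, 8), (4, 9), (4, 10), (4, 11), (4, 12), (4, 13), (4, 14), (4, 15), (13, 0), (13, 1), (13, 2), (13, 3), (13, 4), (13, 5), (13, 6), (13, 7), (13, 8), (13, 9), (13, 10), (13, 11), (13, 12), (13, 13), (13, 14), (13, 15), (18, 0), (18, 1), (18, 2), (18, 3), (18, 4), (18, 5), (18, 6), (18, 7), (18, 8), (18, 9), (18, 10), (18, 11), (18, 12), (18, 13), (18, 14), (18, 15), (27, 0), (27, 1), (27, 2), (27, 3), (27, 4), (27, 5), (27, 6), (27, 7), (27, 8), (27, 9), (27, 10), (27, 11), (27, 12), (27, 13), (27, 14), (27, 15), (31, 0), (31, 1), (31, 2), (31, 3), (31, 4), (31, 5), (31, 6), (31, 7), (31, 8), (31, 9), (31, 10), (31, 11), (31, 12), (31, 13), (31, 14), (31, 15)]
Holes: [(0, 0), (0, 1), (0, 2), (0, 3), (0, 4), (0, 5), (0, 6), (0, 7), (0, 8), (0, 9), (0, 10), (0, 11), (0, 12), (0, 13), (0, 14), (0, 15), (4, 0), (4, 1), (4, 2), (4, 3), (4, 4), (4, 5), (4, 6), (4, 7), (4, 8), (4, 9), (4, 10), (4, 11), (4, 12), (4, 13), (4, 14), (4, 15), (13, 0), (13, 1), (13, 2), (13, 3), (13, 4), (13, 5), (13, 6), (13, 7), (13, 8), (13, 9), (13, 10), (13, 11), (13, 12), (13, 13), (13, 14), (13, 15), (18, 0), (18, 1), (18, 2), (18, 3), (18, 4), (18, 5), (18, 6), (18, 7), (18, 8), (18, 9), (18, 10), (18, 11), (18, 12), (18, 13), (18, 14), (18, 15), (27, 0), (27, 1), (27, 2), (27, 3), (27, 4), (27, 5), (27, 6), (27, 7), (27, 8), (27, 9), (27, 10), (27, 11), (27, 12), (27, 13), (27, 14), (27, 15), (31, 0), (31, 1), (31, 2), (31, 3), (31, 4), (31, 5), (31, 6), (31, 7), (31, 8), (31, 9), (31, 10), (31, 11), (31, 12), (31, 13), (31, 14), (31, 15)]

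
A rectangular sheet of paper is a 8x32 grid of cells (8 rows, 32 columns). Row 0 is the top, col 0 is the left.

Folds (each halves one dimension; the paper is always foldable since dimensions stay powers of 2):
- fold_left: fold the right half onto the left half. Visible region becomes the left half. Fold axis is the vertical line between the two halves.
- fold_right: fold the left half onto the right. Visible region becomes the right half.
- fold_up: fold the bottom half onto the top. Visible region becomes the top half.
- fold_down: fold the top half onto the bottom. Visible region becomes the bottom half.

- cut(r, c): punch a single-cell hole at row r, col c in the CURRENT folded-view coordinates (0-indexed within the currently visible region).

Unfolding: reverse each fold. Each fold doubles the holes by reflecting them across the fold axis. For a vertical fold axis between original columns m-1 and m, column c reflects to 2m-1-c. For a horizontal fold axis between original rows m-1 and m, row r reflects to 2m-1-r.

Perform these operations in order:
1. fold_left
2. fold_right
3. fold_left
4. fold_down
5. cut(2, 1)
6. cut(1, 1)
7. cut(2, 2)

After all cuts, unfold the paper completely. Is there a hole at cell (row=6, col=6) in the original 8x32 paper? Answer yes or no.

Answer: yes

Derivation:
Op 1 fold_left: fold axis v@16; visible region now rows[0,8) x cols[0,16) = 8x16
Op 2 fold_right: fold axis v@8; visible region now rows[0,8) x cols[8,16) = 8x8
Op 3 fold_left: fold axis v@12; visible region now rows[0,8) x cols[8,12) = 8x4
Op 4 fold_down: fold axis h@4; visible region now rows[4,8) x cols[8,12) = 4x4
Op 5 cut(2, 1): punch at orig (6,9); cuts so far [(6, 9)]; region rows[4,8) x cols[8,12) = 4x4
Op 6 cut(1, 1): punch at orig (5,9); cuts so far [(5, 9), (6, 9)]; region rows[4,8) x cols[8,12) = 4x4
Op 7 cut(2, 2): punch at orig (6,10); cuts so far [(5, 9), (6, 9), (6, 10)]; region rows[4,8) x cols[8,12) = 4x4
Unfold 1 (reflect across h@4): 6 holes -> [(1, 9), (1, 10), (2, 9), (5, 9), (6, 9), (6, 10)]
Unfold 2 (reflect across v@12): 12 holes -> [(1, 9), (1, 10), (1, 13), (1, 14), (2, 9), (2, 14), (5, 9), (5, 14), (6, 9), (6, 10), (6, 13), (6, 14)]
Unfold 3 (reflect across v@8): 24 holes -> [(1, 1), (1, 2), (1, 5), (1, 6), (1, 9), (1, 10), (1, 13), (1, 14), (2, 1), (2, 6), (2, 9), (2, 14), (5, 1), (5, 6), (5, 9), (5, 14), (6, 1), (6, 2), (6, 5), (6, 6), (6, 9), (6, 10), (6, 13), (6, 14)]
Unfold 4 (reflect across v@16): 48 holes -> [(1, 1), (1, 2), (1, 5), (1, 6), (1, 9), (1, 10), (1, 13), (1, 14), (1, 17), (1, 18), (1, 21), (1, 22), (1, 25), (1, 26), (1, 29), (1, 30), (2, 1), (2, 6), (2, 9), (2, 14), (2, 17), (2, 22), (2, 25), (2, 30), (5, 1), (5, 6), (5, 9), (5, 14), (5, 17), (5, 22), (5, 25), (5, 30), (6, 1), (6, 2), (6, 5), (6, 6), (6, 9), (6, 10), (6, 13), (6, 14), (6, 17), (6, 18), (6, 21), (6, 22), (6, 25), (6, 26), (6, 29), (6, 30)]
Holes: [(1, 1), (1, 2), (1, 5), (1, 6), (1, 9), (1, 10), (1, 13), (1, 14), (1, 17), (1, 18), (1, 21), (1, 22), (1, 25), (1, 26), (1, 29), (1, 30), (2, 1), (2, 6), (2, 9), (2, 14), (2, 17), (2, 22), (2, 25), (2, 30), (5, 1), (5, 6), (5, 9), (5, 14), (5, 17), (5, 22), (5, 25), (5, 30), (6, 1), (6, 2), (6, 5), (6, 6), (6, 9), (6, 10), (6, 13), (6, 14), (6, 17), (6, 18), (6, 21), (6, 22), (6, 25), (6, 26), (6, 29), (6, 30)]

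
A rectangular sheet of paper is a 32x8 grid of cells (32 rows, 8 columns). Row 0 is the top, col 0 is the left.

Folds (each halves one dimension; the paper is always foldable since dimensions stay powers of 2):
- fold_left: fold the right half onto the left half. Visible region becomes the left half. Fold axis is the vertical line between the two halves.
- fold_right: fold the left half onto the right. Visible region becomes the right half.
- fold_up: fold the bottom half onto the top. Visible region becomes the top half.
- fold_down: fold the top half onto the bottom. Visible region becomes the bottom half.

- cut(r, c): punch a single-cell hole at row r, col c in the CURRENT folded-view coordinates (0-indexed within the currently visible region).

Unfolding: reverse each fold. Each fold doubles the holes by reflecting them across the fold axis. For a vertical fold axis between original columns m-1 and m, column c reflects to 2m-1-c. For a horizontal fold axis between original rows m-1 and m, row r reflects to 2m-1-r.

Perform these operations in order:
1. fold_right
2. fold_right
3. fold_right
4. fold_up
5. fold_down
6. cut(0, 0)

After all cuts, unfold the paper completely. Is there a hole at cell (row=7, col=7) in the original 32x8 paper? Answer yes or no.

Answer: yes

Derivation:
Op 1 fold_right: fold axis v@4; visible region now rows[0,32) x cols[4,8) = 32x4
Op 2 fold_right: fold axis v@6; visible region now rows[0,32) x cols[6,8) = 32x2
Op 3 fold_right: fold axis v@7; visible region now rows[0,32) x cols[7,8) = 32x1
Op 4 fold_up: fold axis h@16; visible region now rows[0,16) x cols[7,8) = 16x1
Op 5 fold_down: fold axis h@8; visible region now rows[8,16) x cols[7,8) = 8x1
Op 6 cut(0, 0): punch at orig (8,7); cuts so far [(8, 7)]; region rows[8,16) x cols[7,8) = 8x1
Unfold 1 (reflect across h@8): 2 holes -> [(7, 7), (8, 7)]
Unfold 2 (reflect across h@16): 4 holes -> [(7, 7), (8, 7), (23, 7), (24, 7)]
Unfold 3 (reflect across v@7): 8 holes -> [(7, 6), (7, 7), (8, 6), (8, 7), (23, 6), (23, 7), (24, 6), (24, 7)]
Unfold 4 (reflect across v@6): 16 holes -> [(7, 4), (7, 5), (7, 6), (7, 7), (8, 4), (8, 5), (8, 6), (8, 7), (23, 4), (23, 5), (23, 6), (23, 7), (24, 4), (24, 5), (24, 6), (24, 7)]
Unfold 5 (reflect across v@4): 32 holes -> [(7, 0), (7, 1), (7, 2), (7, 3), (7, 4), (7, 5), (7, 6), (7, 7), (8, 0), (8, 1), (8, 2), (8, 3), (8, 4), (8, 5), (8, 6), (8, 7), (23, 0), (23, 1), (23, 2), (23, 3), (23, 4), (23, 5), (23, 6), (23, 7), (24, 0), (24, 1), (24, 2), (24, 3), (24, 4), (24, 5), (24, 6), (24, 7)]
Holes: [(7, 0), (7, 1), (7, 2), (7, 3), (7, 4), (7, 5), (7, 6), (7, 7), (8, 0), (8, 1), (8, 2), (8, 3), (8, 4), (8, 5), (8, 6), (8, 7), (23, 0), (23, 1), (23, 2), (23, 3), (23, 4), (23, 5), (23, 6), (23, 7), (24, 0), (24, 1), (24, 2), (24, 3), (24, 4), (24, 5), (24, 6), (24, 7)]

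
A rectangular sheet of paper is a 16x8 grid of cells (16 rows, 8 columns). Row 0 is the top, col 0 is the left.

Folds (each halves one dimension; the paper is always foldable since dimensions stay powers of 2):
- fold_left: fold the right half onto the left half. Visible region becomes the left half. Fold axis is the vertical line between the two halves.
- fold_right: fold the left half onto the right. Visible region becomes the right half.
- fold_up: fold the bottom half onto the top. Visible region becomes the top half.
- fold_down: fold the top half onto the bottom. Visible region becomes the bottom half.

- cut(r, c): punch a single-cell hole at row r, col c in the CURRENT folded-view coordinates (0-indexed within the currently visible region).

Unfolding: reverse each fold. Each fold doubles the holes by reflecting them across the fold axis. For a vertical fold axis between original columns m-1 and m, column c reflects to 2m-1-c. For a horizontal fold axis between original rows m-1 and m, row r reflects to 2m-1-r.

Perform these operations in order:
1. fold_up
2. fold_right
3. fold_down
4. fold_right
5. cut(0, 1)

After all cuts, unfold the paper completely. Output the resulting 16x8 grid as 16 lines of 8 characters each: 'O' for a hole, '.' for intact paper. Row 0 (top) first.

Op 1 fold_up: fold axis h@8; visible region now rows[0,8) x cols[0,8) = 8x8
Op 2 fold_right: fold axis v@4; visible region now rows[0,8) x cols[4,8) = 8x4
Op 3 fold_down: fold axis h@4; visible region now rows[4,8) x cols[4,8) = 4x4
Op 4 fold_right: fold axis v@6; visible region now rows[4,8) x cols[6,8) = 4x2
Op 5 cut(0, 1): punch at orig (4,7); cuts so far [(4, 7)]; region rows[4,8) x cols[6,8) = 4x2
Unfold 1 (reflect across v@6): 2 holes -> [(4, 4), (4, 7)]
Unfold 2 (reflect across h@4): 4 holes -> [(3, 4), (3, 7), (4, 4), (4, 7)]
Unfold 3 (reflect across v@4): 8 holes -> [(3, 0), (3, 3), (3, 4), (3, 7), (4, 0), (4, 3), (4, 4), (4, 7)]
Unfold 4 (reflect across h@8): 16 holes -> [(3, 0), (3, 3), (3, 4), (3, 7), (4, 0), (4, 3), (4, 4), (4, 7), (11, 0), (11, 3), (11, 4), (11, 7), (12, 0), (12, 3), (12, 4), (12, 7)]

Answer: ........
........
........
O..OO..O
O..OO..O
........
........
........
........
........
........
O..OO..O
O..OO..O
........
........
........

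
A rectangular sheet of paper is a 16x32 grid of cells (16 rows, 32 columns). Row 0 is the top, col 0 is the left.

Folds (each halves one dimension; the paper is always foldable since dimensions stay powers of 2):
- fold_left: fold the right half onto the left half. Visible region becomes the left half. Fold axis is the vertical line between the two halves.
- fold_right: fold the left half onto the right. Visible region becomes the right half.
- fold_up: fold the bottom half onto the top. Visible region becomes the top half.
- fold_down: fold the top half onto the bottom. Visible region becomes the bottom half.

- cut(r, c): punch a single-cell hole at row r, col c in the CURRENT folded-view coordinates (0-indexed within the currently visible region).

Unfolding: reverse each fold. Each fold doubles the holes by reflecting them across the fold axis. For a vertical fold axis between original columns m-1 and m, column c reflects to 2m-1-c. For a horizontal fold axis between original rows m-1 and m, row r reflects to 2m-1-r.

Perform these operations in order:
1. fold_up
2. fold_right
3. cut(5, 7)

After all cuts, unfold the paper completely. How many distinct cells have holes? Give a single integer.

Answer: 4

Derivation:
Op 1 fold_up: fold axis h@8; visible region now rows[0,8) x cols[0,32) = 8x32
Op 2 fold_right: fold axis v@16; visible region now rows[0,8) x cols[16,32) = 8x16
Op 3 cut(5, 7): punch at orig (5,23); cuts so far [(5, 23)]; region rows[0,8) x cols[16,32) = 8x16
Unfold 1 (reflect across v@16): 2 holes -> [(5, 8), (5, 23)]
Unfold 2 (reflect across h@8): 4 holes -> [(5, 8), (5, 23), (10, 8), (10, 23)]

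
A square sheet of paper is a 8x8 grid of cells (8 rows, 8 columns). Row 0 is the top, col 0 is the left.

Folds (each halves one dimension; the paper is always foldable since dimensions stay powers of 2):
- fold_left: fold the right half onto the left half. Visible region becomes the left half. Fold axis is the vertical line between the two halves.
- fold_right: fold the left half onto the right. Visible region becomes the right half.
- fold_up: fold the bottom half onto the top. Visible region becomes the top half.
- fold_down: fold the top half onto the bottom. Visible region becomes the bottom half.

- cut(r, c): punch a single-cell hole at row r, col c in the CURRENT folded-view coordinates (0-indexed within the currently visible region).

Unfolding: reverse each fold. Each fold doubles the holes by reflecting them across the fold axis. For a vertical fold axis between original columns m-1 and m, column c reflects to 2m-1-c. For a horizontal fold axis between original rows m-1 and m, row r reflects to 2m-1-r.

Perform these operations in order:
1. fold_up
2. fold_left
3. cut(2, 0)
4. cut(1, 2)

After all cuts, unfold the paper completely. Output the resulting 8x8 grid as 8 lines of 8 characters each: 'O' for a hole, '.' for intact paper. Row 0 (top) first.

Op 1 fold_up: fold axis h@4; visible region now rows[0,4) x cols[0,8) = 4x8
Op 2 fold_left: fold axis v@4; visible region now rows[0,4) x cols[0,4) = 4x4
Op 3 cut(2, 0): punch at orig (2,0); cuts so far [(2, 0)]; region rows[0,4) x cols[0,4) = 4x4
Op 4 cut(1, 2): punch at orig (1,2); cuts so far [(1, 2), (2, 0)]; region rows[0,4) x cols[0,4) = 4x4
Unfold 1 (reflect across v@4): 4 holes -> [(1, 2), (1, 5), (2, 0), (2, 7)]
Unfold 2 (reflect across h@4): 8 holes -> [(1, 2), (1, 5), (2, 0), (2, 7), (5, 0), (5, 7), (6, 2), (6, 5)]

Answer: ........
..O..O..
O......O
........
........
O......O
..O..O..
........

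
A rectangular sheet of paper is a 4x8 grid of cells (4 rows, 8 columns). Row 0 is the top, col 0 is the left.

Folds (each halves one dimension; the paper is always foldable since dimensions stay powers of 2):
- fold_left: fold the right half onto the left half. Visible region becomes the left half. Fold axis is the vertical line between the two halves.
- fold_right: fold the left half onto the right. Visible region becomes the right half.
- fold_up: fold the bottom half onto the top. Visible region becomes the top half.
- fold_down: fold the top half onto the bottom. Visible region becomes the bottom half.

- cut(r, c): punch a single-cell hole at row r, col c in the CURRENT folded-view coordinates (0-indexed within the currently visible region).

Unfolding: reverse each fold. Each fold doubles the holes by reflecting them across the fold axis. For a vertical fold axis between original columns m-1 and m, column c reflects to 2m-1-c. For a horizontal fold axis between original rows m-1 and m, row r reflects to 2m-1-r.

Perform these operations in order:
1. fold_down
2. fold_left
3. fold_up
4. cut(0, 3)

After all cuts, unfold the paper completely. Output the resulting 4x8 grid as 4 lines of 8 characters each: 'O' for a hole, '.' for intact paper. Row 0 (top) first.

Op 1 fold_down: fold axis h@2; visible region now rows[2,4) x cols[0,8) = 2x8
Op 2 fold_left: fold axis v@4; visible region now rows[2,4) x cols[0,4) = 2x4
Op 3 fold_up: fold axis h@3; visible region now rows[2,3) x cols[0,4) = 1x4
Op 4 cut(0, 3): punch at orig (2,3); cuts so far [(2, 3)]; region rows[2,3) x cols[0,4) = 1x4
Unfold 1 (reflect across h@3): 2 holes -> [(2, 3), (3, 3)]
Unfold 2 (reflect across v@4): 4 holes -> [(2, 3), (2, 4), (3, 3), (3, 4)]
Unfold 3 (reflect across h@2): 8 holes -> [(0, 3), (0, 4), (1, 3), (1, 4), (2, 3), (2, 4), (3, 3), (3, 4)]

Answer: ...OO...
...OO...
...OO...
...OO...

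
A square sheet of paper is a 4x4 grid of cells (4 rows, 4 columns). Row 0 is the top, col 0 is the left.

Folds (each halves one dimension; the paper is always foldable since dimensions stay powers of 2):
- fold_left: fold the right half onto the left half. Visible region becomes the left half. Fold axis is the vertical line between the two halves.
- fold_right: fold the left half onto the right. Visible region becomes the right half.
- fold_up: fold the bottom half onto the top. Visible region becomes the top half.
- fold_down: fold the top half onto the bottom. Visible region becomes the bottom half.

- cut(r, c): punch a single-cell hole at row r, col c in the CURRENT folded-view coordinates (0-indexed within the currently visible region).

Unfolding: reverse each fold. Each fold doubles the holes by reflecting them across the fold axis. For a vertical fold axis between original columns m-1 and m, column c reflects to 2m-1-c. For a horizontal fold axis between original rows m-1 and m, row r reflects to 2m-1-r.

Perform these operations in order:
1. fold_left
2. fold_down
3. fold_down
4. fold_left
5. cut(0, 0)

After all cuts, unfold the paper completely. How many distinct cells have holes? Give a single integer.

Answer: 16

Derivation:
Op 1 fold_left: fold axis v@2; visible region now rows[0,4) x cols[0,2) = 4x2
Op 2 fold_down: fold axis h@2; visible region now rows[2,4) x cols[0,2) = 2x2
Op 3 fold_down: fold axis h@3; visible region now rows[3,4) x cols[0,2) = 1x2
Op 4 fold_left: fold axis v@1; visible region now rows[3,4) x cols[0,1) = 1x1
Op 5 cut(0, 0): punch at orig (3,0); cuts so far [(3, 0)]; region rows[3,4) x cols[0,1) = 1x1
Unfold 1 (reflect across v@1): 2 holes -> [(3, 0), (3, 1)]
Unfold 2 (reflect across h@3): 4 holes -> [(2, 0), (2, 1), (3, 0), (3, 1)]
Unfold 3 (reflect across h@2): 8 holes -> [(0, 0), (0, 1), (1, 0), (1, 1), (2, 0), (2, 1), (3, 0), (3, 1)]
Unfold 4 (reflect across v@2): 16 holes -> [(0, 0), (0, 1), (0, 2), (0, 3), (1, 0), (1, 1), (1, 2), (1, 3), (2, 0), (2, 1), (2, 2), (2, 3), (3, 0), (3, 1), (3, 2), (3, 3)]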